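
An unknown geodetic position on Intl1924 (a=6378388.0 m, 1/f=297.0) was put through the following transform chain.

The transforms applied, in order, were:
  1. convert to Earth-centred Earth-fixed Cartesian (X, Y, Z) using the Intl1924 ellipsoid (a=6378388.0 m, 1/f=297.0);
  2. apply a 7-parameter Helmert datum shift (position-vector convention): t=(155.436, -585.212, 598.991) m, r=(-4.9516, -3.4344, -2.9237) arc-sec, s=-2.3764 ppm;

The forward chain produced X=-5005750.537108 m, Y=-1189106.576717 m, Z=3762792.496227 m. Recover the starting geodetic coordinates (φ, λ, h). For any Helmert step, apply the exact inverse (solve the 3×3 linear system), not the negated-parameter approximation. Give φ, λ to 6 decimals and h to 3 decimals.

start: X=-5005750.5371, Y=-1189106.5767, Z=3762792.4962 m
→ Helmert⁻¹: X=-5005838.3769, Y=-1188685.4612, Z=3762257.2595
→ geod (Bowring, a=6378388.000): φ=36.36002200°, λ=-166.64196100°, h=2969.7250 m

φ=36.360022°, λ=-166.641961°, h=2969.725 m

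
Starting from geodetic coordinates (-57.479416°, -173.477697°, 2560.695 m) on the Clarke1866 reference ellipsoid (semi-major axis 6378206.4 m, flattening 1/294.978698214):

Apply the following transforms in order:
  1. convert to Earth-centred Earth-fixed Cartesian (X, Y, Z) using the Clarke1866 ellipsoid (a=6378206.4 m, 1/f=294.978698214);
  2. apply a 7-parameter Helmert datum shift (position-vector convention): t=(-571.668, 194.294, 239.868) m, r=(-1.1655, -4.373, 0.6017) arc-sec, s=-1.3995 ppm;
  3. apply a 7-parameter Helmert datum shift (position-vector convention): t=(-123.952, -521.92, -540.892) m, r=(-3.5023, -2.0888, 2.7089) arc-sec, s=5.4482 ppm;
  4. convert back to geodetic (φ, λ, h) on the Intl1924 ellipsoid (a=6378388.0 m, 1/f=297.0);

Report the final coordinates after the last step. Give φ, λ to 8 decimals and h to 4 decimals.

φ=-57.47579298°, λ=-173.47034701°, h=2946.7504 m

start: φ=-57.479416°, λ=-173.477697°, h=2560.695 m
→ ECEF (a=6378206.400, f=1/294.978698214): X=-3416341.8231, Y=-390590.1547, Z=-5356749.6535
→ Helmert 7p (PV): X=-3416794.0028, Y=-390435.5482, Z=-5356572.5111
→ Helmert 7p (PV): X=-3416877.1974, Y=-391095.4219, Z=-5357170.5586
→ geod (Bowring, a=6378388.000): φ=-57.47579298°, λ=-173.47034701°, h=2946.7504 m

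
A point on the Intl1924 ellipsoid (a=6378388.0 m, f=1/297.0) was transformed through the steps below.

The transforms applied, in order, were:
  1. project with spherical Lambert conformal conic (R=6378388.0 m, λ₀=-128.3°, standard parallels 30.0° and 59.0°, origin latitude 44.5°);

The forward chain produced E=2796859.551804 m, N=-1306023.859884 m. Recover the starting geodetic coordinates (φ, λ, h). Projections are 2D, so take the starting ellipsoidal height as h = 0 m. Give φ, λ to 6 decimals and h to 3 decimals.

φ=27.954268°, λ=-99.512404°, h=0.000 m

start: E=2796859.5518, N=-1306023.8599 m
→ lcc⁻¹: φ=27.95426800°, λ=-99.51240400°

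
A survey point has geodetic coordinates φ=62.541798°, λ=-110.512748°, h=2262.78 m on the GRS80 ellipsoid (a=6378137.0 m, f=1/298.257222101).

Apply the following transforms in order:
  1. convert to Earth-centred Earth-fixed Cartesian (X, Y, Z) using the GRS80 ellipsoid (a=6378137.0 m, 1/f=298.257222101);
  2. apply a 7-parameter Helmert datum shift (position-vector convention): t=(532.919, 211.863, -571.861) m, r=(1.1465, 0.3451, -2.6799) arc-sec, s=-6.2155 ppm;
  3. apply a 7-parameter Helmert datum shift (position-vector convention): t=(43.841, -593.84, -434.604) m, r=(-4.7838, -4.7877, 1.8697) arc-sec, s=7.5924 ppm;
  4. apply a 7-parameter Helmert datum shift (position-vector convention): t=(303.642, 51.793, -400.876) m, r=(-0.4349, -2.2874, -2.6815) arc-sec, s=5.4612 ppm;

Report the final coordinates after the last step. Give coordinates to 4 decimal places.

start: φ=62.541798°, λ=-110.512748°, h=2262.780 m
→ ECEF (a=6378137.000, f=1/298.257222101): X=-1033654.0359, Y=-2762759.2322, Z=5638618.8735
→ Helmert 7p (PV): X=-1033141.1533, Y=-2762548.1090, Z=5637998.3386
→ Helmert 7p (PV): X=-1033210.9818, Y=-2763041.5281, Z=5637646.6306
→ Helmert 7p (PV): X=-1033011.4226, Y=-2762979.5057, Z=5637270.9108

X=-1033011.4226 m, Y=-2762979.5057 m, Z=5637270.9108 m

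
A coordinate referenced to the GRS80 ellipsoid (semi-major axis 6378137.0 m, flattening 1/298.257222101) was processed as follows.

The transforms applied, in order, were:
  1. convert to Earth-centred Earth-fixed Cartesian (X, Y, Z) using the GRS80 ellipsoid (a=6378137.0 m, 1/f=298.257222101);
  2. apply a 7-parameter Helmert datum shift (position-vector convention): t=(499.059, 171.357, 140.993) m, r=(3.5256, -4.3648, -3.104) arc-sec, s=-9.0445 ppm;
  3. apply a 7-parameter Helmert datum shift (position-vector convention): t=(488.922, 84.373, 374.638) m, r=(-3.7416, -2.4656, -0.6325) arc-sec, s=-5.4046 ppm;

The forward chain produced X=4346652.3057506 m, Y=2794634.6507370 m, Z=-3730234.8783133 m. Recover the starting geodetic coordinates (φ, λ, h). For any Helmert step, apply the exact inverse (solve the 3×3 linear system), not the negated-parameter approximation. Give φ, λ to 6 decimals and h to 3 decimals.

φ=-36.017238°, λ=32.743922°, h=2051.720 m

start: X=4346652.3058, Y=2794634.6507, Z=-3730234.8783 m
→ Helmert⁻¹: X=4346133.7092, Y=2794646.3813, Z=-3730630.9364
→ Helmert⁻¹: X=4345552.9501, Y=2794501.9222, Z=-3730945.3948
→ geod (Bowring, a=6378137.000): φ=-36.01723800°, λ=32.74392200°, h=2051.7200 m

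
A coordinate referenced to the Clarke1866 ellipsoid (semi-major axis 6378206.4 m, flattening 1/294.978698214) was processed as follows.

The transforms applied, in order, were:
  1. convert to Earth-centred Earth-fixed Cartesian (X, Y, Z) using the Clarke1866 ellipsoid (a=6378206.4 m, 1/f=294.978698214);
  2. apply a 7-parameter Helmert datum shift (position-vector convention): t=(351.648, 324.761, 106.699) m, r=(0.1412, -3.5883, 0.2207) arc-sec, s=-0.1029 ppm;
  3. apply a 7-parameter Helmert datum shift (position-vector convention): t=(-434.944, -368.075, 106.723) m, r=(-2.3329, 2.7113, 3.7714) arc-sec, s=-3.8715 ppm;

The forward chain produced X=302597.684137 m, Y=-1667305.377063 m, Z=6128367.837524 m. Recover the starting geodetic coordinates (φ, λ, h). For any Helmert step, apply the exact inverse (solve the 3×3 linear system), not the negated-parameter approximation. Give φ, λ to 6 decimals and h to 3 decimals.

start: X=302597.6841, Y=-1667305.3771, Z=6128367.8375 m
→ Helmert⁻¹: X=302922.7665, Y=-1667018.6064, Z=6128269.9677
→ Helmert⁻¹: X=302675.9746, Y=-1667339.6678, Z=6128159.7751
→ geod (Bowring, a=6378206.400): φ=74.64221500°, λ=-79.71101100°, h=30.0410 m

φ=74.642215°, λ=-79.711011°, h=30.041 m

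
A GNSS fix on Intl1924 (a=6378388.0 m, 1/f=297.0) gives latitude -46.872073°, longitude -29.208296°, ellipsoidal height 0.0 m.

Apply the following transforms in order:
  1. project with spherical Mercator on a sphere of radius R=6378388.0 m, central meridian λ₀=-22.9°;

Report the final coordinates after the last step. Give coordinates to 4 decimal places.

E=-702263.9337 m, N=-5921451.0896 m

start: φ=-46.872073°, λ=-29.208296°, h=0.000 m
→ merc (R=6378388.0, λ₀=-22.9°): E=-702263.9337, N=-5921451.0896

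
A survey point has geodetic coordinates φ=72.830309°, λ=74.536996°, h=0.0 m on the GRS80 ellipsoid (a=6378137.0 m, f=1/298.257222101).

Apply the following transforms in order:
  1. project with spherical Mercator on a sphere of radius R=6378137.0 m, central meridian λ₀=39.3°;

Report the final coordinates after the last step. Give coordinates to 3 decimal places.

start: φ=72.830309°, λ=74.536996°, h=0.000 m
→ merc (R=6378137.0, λ₀=39.3°): E=3922564.4518, N=12059179.5106

E=3922564.452 m, N=12059179.511 m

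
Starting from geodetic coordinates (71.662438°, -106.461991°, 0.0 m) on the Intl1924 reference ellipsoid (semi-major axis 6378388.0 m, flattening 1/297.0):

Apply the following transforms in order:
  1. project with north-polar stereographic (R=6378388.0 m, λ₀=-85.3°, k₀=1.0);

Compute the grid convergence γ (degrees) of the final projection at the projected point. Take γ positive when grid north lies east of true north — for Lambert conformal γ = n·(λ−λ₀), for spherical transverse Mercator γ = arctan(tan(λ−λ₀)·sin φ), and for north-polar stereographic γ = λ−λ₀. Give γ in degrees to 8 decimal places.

-21.16199100

start: φ=71.662438°, λ=-106.461991°, h=0.000 m
→ into stereo (λ₀=-85.3°): φ=71.66243800°, λ−λ₀=-21.16199100°
convergence γ = -21.16199100°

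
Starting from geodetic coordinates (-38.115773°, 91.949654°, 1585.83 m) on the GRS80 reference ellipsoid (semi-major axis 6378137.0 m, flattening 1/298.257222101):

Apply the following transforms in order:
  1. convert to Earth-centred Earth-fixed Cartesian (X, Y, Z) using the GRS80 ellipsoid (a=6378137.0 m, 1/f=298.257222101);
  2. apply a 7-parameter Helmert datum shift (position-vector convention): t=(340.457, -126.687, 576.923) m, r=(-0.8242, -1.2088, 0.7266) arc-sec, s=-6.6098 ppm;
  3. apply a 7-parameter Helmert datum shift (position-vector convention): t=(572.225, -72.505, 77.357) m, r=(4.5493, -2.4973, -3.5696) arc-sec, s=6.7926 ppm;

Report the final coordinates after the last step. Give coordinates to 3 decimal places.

start: φ=-38.115773°, λ=91.949654°, h=1585.830 m
→ ECEF (a=6378137.000, f=1/298.257222101): X=-170982.8016, Y=5022845.8286, Z=-3916541.1753
→ Helmert 7p (PV): X=-170635.9556, Y=5022669.6895, Z=-3915959.4371
→ Helmert 7p (PV): X=-169930.5554, Y=5022720.6241, Z=-3915799.9667

X=-169930.555 m, Y=5022720.624 m, Z=-3915799.967 m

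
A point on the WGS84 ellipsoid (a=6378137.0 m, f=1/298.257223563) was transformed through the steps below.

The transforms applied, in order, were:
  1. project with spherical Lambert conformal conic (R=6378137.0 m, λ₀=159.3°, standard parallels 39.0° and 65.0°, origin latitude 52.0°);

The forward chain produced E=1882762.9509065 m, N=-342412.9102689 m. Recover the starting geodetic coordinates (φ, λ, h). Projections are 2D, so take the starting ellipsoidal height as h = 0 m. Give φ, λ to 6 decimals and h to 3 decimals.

start: E=1882762.9509, N=-342412.9103 m
→ lcc⁻¹: φ=45.78610100°, λ=-175.45935400°

φ=45.786101°, λ=-175.459354°, h=0.000 m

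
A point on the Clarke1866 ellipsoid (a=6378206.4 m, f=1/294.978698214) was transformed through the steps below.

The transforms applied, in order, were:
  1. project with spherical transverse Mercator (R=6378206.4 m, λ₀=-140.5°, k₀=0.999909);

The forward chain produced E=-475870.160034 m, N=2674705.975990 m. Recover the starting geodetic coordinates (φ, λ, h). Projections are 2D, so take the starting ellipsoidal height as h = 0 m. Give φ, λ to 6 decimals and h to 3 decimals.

φ=23.958292°, λ=-145.174749°, h=0.000 m

start: E=-475870.1600, N=2674705.9760 m
→ tm⁻¹: φ=23.95829200°, λ=-145.17474900°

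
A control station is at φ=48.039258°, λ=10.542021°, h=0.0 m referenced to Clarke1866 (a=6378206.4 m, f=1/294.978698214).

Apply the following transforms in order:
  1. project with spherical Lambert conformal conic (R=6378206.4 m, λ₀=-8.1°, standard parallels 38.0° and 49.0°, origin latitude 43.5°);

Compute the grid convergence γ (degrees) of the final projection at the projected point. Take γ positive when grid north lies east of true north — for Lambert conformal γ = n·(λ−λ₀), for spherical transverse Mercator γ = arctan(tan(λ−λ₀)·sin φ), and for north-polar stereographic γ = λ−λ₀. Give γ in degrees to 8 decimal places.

12.85214215

start: φ=48.039258°, λ=10.542021°, h=0.000 m
→ into lcc (λ₀=-8.1°): φ=48.03925800°, λ−λ₀=18.64202100°
convergence γ = 12.85214215°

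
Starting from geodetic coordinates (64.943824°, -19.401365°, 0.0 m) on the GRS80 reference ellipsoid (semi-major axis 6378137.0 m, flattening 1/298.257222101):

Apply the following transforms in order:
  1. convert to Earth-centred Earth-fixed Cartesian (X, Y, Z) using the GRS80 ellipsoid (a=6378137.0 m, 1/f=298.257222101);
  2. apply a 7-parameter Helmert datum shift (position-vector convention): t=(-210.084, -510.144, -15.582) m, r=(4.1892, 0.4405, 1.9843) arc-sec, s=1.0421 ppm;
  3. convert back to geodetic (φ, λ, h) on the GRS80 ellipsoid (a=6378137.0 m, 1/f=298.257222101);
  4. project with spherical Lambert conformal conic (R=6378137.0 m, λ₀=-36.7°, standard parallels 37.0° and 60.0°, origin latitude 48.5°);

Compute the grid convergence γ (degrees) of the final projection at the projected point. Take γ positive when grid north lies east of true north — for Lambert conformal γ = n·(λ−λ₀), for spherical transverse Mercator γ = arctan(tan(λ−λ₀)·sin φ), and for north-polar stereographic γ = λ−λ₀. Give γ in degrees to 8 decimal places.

13.03547889

start: φ=64.943824°, λ=-19.401365°, h=0.000 m
→ ECEF (a=6378137.000, f=1/298.257222101): X=2554823.4325, Y=-899763.7681, Z=5755060.1227
→ Helmert 7p (PV): X=2554636.9573, Y=-900367.1563, Z=5755026.8079
→ geod (Bowring, a=6378137.000): φ=64.94349738°, λ=-19.41471388°, h=-19.7515 m
→ into lcc (λ₀=-36.7°): φ=64.94349738°, λ−λ₀=17.28528612°
convergence γ = 13.03547889°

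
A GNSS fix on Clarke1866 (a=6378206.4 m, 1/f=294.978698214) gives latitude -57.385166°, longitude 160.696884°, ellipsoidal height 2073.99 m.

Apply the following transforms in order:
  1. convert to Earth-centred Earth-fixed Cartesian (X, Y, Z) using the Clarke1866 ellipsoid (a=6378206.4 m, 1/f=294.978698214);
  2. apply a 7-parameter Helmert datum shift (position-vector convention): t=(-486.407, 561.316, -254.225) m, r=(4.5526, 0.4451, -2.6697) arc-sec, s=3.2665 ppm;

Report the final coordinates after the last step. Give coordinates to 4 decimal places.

start: φ=-57.385166°, λ=160.696884°, h=2073.990 m
→ ECEF (a=6378206.400, f=1/294.978698214): X=-3253394.1988, Y=1139521.0816, Z=-5350687.1737
→ Helmert 7p (PV): X=-3253888.0304, Y=1140246.3276, Z=-5350926.7050

X=-3253888.0304 m, Y=1140246.3276 m, Z=-5350926.7050 m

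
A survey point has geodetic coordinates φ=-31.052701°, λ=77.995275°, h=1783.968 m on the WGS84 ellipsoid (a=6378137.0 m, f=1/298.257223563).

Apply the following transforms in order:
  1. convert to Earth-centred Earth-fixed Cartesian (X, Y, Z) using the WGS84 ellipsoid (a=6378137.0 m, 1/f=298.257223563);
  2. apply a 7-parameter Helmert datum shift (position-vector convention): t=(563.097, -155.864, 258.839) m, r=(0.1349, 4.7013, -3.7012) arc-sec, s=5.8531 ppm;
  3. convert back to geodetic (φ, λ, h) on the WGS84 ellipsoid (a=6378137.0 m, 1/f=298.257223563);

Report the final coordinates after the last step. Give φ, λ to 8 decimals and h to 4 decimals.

start: φ=-31.052701°, λ=77.995275°, h=1783.968 m
→ ECEF (a=6378137.000, f=1/298.257223563): X=1137823.8046, Y=5350870.2895, Z=-3271820.7399
→ Helmert 7p (PV): X=1138415.0040, Y=5350727.4674, Z=-3271603.4857
→ geod (Bowring, a=6378137.000): φ=-31.05110040°, λ=77.98890730°, h=1657.5983 m

φ=-31.05110040°, λ=77.98890730°, h=1657.5983 m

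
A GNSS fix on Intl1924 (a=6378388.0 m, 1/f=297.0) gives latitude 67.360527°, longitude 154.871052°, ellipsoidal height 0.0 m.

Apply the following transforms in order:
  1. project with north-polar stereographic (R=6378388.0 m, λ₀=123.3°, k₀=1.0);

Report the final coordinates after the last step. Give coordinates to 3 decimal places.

start: φ=67.360527°, λ=154.871052°, h=0.000 m
→ stereo (R=6378388.0, λ₀=123.3°): E=1336964.6785, N=-2175667.3262

E=1336964.679 m, N=-2175667.326 m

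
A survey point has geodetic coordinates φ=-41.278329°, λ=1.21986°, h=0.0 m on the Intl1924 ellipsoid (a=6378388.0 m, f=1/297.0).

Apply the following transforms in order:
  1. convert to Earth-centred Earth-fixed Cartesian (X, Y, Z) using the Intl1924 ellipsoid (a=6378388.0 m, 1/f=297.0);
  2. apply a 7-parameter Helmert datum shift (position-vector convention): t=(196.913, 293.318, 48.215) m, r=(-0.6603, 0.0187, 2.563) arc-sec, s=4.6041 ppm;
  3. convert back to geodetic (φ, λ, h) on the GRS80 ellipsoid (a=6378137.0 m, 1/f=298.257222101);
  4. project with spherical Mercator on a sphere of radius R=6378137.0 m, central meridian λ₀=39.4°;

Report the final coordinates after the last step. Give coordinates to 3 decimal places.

start: φ=-41.278329°, λ=1.219860°, h=0.000 m
→ ECEF (a=6378388.000, f=1/297.0): X=4799386.0564, Y=102197.1232, Z=-4185773.4806
→ Helmert 7p (PV): X=4799603.4169, Y=102537.1485, Z=-4185745.2996
→ geod (Bowring, a=6378137.000): φ=-41.27598908°, λ=1.22386201°, h=361.4845 m
→ merc (R=6378137.0, λ₀=39.4°): E=-4249748.2410, N=-5053135.6164

E=-4249748.241 m, N=-5053135.616 m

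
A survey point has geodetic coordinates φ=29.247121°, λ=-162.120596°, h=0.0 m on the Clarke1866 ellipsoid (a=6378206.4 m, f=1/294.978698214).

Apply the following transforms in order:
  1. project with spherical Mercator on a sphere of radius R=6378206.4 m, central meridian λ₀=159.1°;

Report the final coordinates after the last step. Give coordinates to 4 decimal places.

E=4316950.4784 m, N=3407173.8300 m

start: φ=29.247121°, λ=-162.120596°, h=0.000 m
→ merc (R=6378206.4, λ₀=159.1°): E=4316950.4784, N=3407173.8300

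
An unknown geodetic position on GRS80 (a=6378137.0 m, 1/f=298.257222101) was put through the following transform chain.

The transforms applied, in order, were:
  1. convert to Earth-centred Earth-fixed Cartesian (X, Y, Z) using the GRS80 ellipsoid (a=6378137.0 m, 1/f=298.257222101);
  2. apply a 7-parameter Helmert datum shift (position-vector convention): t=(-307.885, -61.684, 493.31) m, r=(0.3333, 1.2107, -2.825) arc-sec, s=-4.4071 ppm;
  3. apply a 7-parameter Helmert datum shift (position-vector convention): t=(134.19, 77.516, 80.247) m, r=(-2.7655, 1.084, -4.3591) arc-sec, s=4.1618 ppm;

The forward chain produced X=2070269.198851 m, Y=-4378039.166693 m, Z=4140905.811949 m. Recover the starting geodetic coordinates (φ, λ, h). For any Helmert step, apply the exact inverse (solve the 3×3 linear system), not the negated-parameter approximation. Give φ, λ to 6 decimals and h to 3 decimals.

start: X=2070269.1989, Y=-4378039.1667, Z=4140905.8119 m
→ Helmert⁻¹: X=2070197.1570, Y=-4378110.2287, Z=4140760.5118
→ Helmert⁻¹: X=2070549.8263, Y=-4378032.7908, Z=4140304.6762
→ geod (Bowring, a=6378137.000): φ=40.71758700°, λ=-64.68862800°, h=2455.0630 m

φ=40.717587°, λ=-64.688628°, h=2455.063 m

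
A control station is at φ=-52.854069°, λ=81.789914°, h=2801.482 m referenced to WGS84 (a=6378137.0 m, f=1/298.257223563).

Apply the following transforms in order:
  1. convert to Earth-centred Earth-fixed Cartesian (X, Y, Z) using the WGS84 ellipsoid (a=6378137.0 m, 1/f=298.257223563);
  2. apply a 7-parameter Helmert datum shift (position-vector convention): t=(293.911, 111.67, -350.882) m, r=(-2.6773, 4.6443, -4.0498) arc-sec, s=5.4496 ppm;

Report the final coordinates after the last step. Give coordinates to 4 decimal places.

X=551667.9162 m, Y=3821810.3216 m, Z=-5063427.1286 m

start: φ=-52.854069°, λ=81.789914°, h=2801.482 m
→ ECEF (a=6378137.000, f=1/298.257223563): X=551409.9634, Y=3821754.3686, Z=-5062986.6333
→ Helmert 7p (PV): X=551667.9162, Y=3821810.3216, Z=-5063427.1286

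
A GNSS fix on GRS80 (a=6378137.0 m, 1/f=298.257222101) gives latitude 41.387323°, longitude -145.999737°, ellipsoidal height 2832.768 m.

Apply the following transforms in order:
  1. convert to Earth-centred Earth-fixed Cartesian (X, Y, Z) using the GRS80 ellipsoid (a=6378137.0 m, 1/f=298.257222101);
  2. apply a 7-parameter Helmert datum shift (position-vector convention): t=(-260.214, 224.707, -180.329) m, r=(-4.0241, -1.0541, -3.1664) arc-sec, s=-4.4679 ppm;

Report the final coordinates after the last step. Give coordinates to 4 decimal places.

X=-3975019.1370 m, Y=-2680625.4681 m, Z=4196497.3234 m

start: φ=41.387323°, λ=-145.999737°, h=2832.768 m
→ ECEF (a=6378137.000, f=1/298.257222101): X=-3974714.0787, Y=-2681005.0436, Z=4196664.4105
→ Helmert 7p (PV): X=-3975019.1370, Y=-2680625.4681, Z=4196497.3234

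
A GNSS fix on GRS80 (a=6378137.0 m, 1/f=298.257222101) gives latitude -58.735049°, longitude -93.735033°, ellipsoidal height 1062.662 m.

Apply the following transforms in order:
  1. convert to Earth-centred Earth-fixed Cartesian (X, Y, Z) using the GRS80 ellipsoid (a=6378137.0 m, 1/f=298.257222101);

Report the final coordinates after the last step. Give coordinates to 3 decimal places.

start: φ=-58.735049°, λ=-93.735033°, h=1062.662 m
→ ECEF (a=6378137.000, f=1/298.257222101): X=-216201.7433, Y=-3311857.0538, Z=-5429585.4556

X=-216201.743 m, Y=-3311857.054 m, Z=-5429585.456 m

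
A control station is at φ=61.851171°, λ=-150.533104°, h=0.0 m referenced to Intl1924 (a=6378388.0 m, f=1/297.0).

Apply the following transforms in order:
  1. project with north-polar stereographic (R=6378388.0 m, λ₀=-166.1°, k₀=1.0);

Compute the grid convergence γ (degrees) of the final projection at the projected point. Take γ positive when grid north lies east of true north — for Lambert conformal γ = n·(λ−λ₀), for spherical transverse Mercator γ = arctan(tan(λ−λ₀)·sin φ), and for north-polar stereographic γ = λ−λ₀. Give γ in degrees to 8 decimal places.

start: φ=61.851171°, λ=-150.533104°, h=0.000 m
→ into stereo (λ₀=-166.1°): φ=61.85117100°, λ−λ₀=15.56689600°
convergence γ = 15.56689600°

15.56689600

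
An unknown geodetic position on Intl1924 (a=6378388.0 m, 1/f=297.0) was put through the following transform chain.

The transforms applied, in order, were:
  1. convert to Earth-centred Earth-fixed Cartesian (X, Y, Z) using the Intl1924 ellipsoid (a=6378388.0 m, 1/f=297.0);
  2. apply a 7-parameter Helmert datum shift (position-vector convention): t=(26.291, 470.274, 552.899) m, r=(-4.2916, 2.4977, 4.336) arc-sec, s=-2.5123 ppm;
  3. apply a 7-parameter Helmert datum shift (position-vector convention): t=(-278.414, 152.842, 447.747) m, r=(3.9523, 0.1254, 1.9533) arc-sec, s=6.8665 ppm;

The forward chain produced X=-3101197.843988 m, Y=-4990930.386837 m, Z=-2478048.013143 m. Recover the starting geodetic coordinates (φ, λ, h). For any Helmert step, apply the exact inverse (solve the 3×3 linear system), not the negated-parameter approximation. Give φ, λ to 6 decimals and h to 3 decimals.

start: X=-3101197.8440, Y=-4990930.3868, Z=-2478048.0131 m
→ Helmert⁻¹: X=-3100943.8957, Y=-4991067.0813, Z=-2478384.9916
→ Helmert⁻¹: X=-3101052.8850, Y=-4991433.1262, Z=-2479085.5228
→ geod (Bowring, a=6378388.000): φ=-23.01251300°, λ=-121.85165300°, h=2707.2960 m

φ=-23.012513°, λ=-121.851653°, h=2707.296 m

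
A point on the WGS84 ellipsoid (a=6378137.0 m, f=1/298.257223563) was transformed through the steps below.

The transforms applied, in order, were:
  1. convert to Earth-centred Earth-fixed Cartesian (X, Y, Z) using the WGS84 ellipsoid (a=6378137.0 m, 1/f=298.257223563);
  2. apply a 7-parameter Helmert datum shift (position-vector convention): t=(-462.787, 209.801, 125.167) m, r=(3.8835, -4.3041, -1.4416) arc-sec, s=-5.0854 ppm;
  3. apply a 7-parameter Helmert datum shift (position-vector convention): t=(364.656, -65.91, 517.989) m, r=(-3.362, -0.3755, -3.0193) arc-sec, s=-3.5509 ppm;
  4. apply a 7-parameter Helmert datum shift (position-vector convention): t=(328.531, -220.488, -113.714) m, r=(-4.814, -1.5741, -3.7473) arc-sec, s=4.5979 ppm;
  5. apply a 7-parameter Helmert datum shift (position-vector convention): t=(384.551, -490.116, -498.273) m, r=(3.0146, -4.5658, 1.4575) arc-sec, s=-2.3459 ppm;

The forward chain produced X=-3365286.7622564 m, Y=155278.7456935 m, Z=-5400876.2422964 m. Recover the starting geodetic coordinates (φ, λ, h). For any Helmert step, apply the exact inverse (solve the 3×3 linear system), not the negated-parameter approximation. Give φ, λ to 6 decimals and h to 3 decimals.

start: X=-3365286.7623, Y=155278.7457, Z=-5400876.2423 m
→ Helmert⁻¹: X=-3365797.6479, Y=155714.0837, Z=-5400318.4098
→ Helmert⁻¹: X=-3366154.7470, Y=155998.7341, Z=-5400150.5369
→ Helmert⁻¹: X=-3366543.4740, Y=156103.9469, Z=-5400679.0300
→ Helmert⁻¹: X=-3366211.5907, Y=155769.7278, Z=-5400764.3529
→ geod (Bowring, a=6378137.000): φ=-58.21034500°, λ=177.35055700°, h=3115.4740 m

φ=-58.210345°, λ=177.350557°, h=3115.474 m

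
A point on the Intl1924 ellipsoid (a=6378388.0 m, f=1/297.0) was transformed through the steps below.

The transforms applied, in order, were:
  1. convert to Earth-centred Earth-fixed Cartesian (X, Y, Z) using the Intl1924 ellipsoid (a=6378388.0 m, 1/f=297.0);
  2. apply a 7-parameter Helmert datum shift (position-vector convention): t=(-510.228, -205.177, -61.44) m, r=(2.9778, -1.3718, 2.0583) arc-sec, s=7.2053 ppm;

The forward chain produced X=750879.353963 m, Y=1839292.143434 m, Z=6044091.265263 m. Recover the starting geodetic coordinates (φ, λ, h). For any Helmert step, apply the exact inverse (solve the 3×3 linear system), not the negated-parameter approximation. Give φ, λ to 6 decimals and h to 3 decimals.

φ=71.914878°, λ=67.780495°, h=3355.630 m

start: X=750879.3540, Y=1839292.1434, Z=6044091.2653 m
→ Helmert⁻¹: X=751442.7221, Y=1839563.8248, Z=6044077.6007
→ geod (Bowring, a=6378388.000): φ=71.91487800°, λ=67.78049500°, h=3355.6300 m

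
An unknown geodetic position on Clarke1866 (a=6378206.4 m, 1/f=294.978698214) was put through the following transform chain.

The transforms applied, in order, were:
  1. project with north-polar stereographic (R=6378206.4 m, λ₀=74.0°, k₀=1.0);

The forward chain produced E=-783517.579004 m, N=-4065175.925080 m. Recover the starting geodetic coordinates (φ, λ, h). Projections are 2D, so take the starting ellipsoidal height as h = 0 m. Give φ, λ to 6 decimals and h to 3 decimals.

φ=54.039129°, λ=63.090649°, h=0.000 m

start: E=-783517.5790, N=-4065175.9251 m
→ stereo⁻¹: φ=54.03912900°, λ=63.09064900°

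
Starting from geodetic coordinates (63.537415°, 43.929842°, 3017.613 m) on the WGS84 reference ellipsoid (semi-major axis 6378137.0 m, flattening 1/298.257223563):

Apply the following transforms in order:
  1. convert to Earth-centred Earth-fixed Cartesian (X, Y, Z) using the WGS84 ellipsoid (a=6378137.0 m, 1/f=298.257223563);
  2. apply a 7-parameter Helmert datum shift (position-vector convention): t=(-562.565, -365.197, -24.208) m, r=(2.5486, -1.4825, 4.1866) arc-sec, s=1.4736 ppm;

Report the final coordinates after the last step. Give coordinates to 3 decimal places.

start: φ=63.537415°, λ=43.929842°, h=3017.613 m
→ ECEF (a=6378137.000, f=1/298.257223563): X=2053392.7406, Y=1978084.9276, Z=5689624.4494
→ Helmert 7p (PV): X=2052752.1583, Y=1977694.0229, Z=5689647.8253

X=2052752.158 m, Y=1977694.023 m, Z=5689647.825 m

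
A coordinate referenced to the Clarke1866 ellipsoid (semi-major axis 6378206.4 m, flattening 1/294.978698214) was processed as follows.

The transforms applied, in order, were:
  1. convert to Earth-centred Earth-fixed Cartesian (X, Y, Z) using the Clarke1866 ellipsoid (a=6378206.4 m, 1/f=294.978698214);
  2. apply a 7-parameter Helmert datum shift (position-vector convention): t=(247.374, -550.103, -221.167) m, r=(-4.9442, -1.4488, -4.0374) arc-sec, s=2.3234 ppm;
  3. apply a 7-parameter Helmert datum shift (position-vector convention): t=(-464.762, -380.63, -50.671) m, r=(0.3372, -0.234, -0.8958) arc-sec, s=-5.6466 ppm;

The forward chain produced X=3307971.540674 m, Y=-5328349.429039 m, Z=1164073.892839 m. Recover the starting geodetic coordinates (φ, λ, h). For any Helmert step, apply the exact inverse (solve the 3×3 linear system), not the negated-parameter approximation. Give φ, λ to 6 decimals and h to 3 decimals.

start: X=3307971.5407, Y=-5328349.4290, Z=1164073.8928 m
→ Helmert⁻¹: X=3308479.4441, Y=-5327982.6124, Z=1164136.0940
→ Helmert⁻¹: X=3308336.8386, Y=-5327383.2809, Z=1164203.6198
→ geod (Bowring, a=6378206.400): φ=10.58711900°, λ=-58.15947200°, h=720.6910 m

φ=10.587119°, λ=-58.159472°, h=720.691 m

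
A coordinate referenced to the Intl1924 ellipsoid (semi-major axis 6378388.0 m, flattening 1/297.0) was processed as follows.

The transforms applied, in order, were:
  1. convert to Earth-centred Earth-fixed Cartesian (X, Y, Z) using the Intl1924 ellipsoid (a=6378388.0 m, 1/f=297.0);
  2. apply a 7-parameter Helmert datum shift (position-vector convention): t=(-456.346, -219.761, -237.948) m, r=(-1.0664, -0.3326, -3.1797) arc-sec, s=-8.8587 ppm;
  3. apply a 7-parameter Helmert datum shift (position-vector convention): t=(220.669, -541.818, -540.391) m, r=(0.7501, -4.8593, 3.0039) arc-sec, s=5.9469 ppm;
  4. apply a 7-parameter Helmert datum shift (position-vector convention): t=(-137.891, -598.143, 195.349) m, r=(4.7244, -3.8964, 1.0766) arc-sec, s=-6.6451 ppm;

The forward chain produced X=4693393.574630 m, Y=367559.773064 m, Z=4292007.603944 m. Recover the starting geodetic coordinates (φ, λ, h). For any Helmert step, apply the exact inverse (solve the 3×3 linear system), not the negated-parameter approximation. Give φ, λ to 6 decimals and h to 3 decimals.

φ=42.545777°, λ=4.494762°, h=2780.331 m

start: X=4693393.5746, Y=367559.7731, Z=4292007.6039 m
→ Helmert⁻¹: X=4693645.6491, Y=368234.1644, Z=4291743.6761
→ Helmert⁻¹: X=4693503.5555, Y=368721.0451, Z=4292146.6285
→ Helmert⁻¹: X=4694002.7174, Y=368994.2435, Z=4292416.9404
→ geod (Bowring, a=6378388.000): φ=42.54577700°, λ=4.49476200°, h=2780.3310 m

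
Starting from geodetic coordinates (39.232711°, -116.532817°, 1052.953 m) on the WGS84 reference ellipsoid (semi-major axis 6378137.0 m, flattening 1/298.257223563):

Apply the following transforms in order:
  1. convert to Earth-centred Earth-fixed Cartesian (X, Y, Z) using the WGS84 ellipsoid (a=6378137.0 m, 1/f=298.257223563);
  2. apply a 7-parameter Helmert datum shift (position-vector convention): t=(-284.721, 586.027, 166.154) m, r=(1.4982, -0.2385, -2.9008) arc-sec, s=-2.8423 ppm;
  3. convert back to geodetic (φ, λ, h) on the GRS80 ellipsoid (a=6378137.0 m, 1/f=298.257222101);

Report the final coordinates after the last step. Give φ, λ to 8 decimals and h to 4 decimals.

φ=39.23573001°, λ=-116.53950184°, h=832.2203 m

start: φ=39.232711°, λ=-116.532817°, h=1052.953 m
→ ECEF (a=6378137.000, f=1/298.257223563): X=-2210252.8721, Y=-4426730.1071, Z=4013027.5102
→ Helmert 7p (PV): X=-2210598.2061, Y=-4426129.5627, Z=4013147.5489
→ geod (Bowring, a=6378137.000): φ=39.23573001°, λ=-116.53950184°, h=832.2203 m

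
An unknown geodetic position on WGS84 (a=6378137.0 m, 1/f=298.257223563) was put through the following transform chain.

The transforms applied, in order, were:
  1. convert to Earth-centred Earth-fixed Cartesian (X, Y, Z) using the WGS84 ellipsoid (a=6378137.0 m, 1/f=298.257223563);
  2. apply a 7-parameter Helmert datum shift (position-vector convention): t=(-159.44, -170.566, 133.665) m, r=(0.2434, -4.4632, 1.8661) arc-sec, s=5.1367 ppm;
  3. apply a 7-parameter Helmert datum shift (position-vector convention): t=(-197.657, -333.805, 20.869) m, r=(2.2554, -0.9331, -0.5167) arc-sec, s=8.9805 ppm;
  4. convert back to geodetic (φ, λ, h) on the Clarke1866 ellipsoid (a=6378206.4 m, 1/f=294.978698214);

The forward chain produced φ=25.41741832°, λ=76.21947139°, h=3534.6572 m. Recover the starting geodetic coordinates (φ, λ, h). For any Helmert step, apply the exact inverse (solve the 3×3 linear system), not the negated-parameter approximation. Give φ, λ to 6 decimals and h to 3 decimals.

φ=25.411239°, λ=76.216236°, h=3922.979 m

start: φ=25.417418°, λ=76.219471°, h=3534.657 m
→ ECEF (a=6378206.400, f=1/294.978698214): X=1373865.4675, Y=5601595.3907, Z=2722272.4050
→ Helmert⁻¹: X=1374049.0664, Y=5601912.0955, Z=2722159.6191
→ Helmert⁻¹: X=1374311.0285, Y=5602044.6639, Z=2721975.6237
→ geod (Bowring, a=6378137.000): φ=25.41123900°, λ=76.21623600°, h=3922.9790 m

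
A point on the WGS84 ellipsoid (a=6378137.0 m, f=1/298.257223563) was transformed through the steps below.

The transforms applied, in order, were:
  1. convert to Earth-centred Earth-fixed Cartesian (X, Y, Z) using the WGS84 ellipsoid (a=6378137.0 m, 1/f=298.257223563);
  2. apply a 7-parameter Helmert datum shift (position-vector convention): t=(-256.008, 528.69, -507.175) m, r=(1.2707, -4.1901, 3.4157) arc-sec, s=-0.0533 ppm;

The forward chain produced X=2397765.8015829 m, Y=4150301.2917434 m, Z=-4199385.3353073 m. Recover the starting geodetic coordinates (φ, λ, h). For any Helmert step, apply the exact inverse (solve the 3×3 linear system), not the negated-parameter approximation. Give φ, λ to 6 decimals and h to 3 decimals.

φ=-41.412480°, λ=59.977526°, h=3122.305 m

start: X=2397765.8016, Y=4150301.2917, Z=-4199385.3353 m
→ Helmert⁻¹: X=2398005.3574, Y=4149707.2447, Z=-4198952.6620
→ geod (Bowring, a=6378137.000): φ=-41.41248000°, λ=59.97752600°, h=3122.3050 m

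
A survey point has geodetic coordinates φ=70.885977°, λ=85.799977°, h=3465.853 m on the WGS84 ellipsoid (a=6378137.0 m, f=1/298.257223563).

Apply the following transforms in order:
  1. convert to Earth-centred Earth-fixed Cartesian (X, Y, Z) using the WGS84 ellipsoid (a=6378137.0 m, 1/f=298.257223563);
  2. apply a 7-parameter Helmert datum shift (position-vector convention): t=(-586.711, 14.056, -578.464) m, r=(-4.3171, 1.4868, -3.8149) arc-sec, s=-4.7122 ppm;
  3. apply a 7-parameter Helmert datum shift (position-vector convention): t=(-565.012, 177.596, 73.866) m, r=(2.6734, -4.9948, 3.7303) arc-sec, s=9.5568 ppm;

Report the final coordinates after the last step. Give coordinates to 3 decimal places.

X=152249.936 m, Y=2090540.614 m, Z=6006913.152 m

start: φ=70.885977°, λ=85.799977°, h=3465.853 m
→ ECEF (a=6378137.000, f=1/298.257223563): X=153502.2213, Y=2090291.0265, Z=6007402.7093
→ Helmert 7p (PV): X=152996.7495, Y=2090418.1273, Z=6006751.0814
→ Helmert 7p (PV): X=152249.9363, Y=2090540.6137, Z=6006913.1518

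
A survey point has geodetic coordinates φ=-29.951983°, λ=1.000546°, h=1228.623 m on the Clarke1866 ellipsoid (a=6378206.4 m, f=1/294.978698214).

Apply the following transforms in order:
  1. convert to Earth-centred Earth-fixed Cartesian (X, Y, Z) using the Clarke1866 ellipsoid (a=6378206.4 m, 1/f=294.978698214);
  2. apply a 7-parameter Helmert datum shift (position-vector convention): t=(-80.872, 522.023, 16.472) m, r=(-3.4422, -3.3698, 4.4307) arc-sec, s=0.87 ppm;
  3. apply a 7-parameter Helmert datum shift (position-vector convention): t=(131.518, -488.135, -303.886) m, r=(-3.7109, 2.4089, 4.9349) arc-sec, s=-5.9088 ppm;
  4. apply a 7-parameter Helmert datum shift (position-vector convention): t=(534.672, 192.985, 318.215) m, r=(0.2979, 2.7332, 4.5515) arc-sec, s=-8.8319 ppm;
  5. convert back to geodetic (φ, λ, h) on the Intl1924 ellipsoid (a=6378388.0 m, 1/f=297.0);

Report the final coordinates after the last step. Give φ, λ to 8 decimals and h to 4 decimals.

φ=-29.94847733°, λ=1.00557012°, h=1417.4843 m

start: φ=-29.951983°, λ=1.000546°, h=1228.623 m
→ ECEF (a=6378206.400, f=1/294.978698214): X=5531248.6195, Y=96601.0299, Z=-3166203.4437
→ Helmert 7p (PV): X=5531222.2117, Y=97189.1133, Z=-3166100.9729
→ Helmert 7p (PV): X=5531281.7460, Y=96775.7773, Z=-3166452.4965
→ Helmert 7p (PV): X=5531723.4727, Y=97094.5346, Z=-3166179.4699
→ geod (Bowring, a=6378388.000): φ=-29.94847733°, λ=1.00557012°, h=1417.4843 m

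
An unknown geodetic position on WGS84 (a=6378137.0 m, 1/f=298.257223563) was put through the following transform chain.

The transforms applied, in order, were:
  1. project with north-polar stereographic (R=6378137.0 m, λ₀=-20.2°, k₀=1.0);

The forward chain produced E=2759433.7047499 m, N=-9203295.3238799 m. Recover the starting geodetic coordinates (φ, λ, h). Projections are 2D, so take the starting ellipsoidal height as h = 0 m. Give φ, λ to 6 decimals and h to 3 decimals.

φ=16.025594°, λ=-3.509637°, h=0.000 m

start: E=2759433.7047, N=-9203295.3239 m
→ stereo⁻¹: φ=16.02559400°, λ=-3.50963700°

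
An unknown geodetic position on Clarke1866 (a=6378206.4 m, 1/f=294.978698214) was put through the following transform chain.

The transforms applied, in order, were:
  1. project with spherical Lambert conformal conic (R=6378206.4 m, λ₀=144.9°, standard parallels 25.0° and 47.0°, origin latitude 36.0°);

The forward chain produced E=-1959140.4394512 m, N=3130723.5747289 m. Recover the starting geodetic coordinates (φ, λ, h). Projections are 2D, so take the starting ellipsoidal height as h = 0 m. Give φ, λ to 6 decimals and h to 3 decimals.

start: E=-1959140.4395, N=3130723.5747 m
→ lcc⁻¹: φ=60.66161700°, λ=111.37390800°

φ=60.661617°, λ=111.373908°, h=0.000 m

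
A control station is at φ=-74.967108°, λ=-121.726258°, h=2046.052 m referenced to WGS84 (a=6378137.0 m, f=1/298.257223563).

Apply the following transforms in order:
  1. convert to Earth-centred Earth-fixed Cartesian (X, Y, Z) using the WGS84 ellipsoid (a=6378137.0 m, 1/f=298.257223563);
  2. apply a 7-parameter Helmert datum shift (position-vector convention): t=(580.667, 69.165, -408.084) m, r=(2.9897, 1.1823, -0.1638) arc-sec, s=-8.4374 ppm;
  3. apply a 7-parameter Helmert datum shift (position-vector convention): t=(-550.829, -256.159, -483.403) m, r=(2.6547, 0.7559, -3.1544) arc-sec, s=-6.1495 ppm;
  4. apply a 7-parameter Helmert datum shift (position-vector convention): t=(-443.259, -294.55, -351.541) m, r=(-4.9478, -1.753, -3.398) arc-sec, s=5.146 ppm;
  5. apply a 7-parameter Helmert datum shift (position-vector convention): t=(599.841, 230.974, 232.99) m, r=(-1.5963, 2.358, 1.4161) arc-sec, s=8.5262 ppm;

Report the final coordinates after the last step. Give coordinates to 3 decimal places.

start: φ=-74.967108°, λ=-121.726258°, h=2046.052 m
→ ECEF (a=6378137.000, f=1/298.257223563): X=-872950.9458, Y=-1411980.2353, Z=-6139790.4802
→ Helmert 7p (PV): X=-872399.2273, Y=-1411809.4713, Z=-6140162.2224
→ Helmert 7p (PV): X=-872988.7839, Y=-1411964.5814, Z=-6140622.8398
→ Helmert 7p (PV): X=-873407.6079, Y=-1412399.3153, Z=-6140979.5300
→ Helmert 7p (PV): X=-872875.7207, Y=-1412233.9060, Z=-6140777.9837

X=-872875.721 m, Y=-1412233.906 m, Z=-6140777.984 m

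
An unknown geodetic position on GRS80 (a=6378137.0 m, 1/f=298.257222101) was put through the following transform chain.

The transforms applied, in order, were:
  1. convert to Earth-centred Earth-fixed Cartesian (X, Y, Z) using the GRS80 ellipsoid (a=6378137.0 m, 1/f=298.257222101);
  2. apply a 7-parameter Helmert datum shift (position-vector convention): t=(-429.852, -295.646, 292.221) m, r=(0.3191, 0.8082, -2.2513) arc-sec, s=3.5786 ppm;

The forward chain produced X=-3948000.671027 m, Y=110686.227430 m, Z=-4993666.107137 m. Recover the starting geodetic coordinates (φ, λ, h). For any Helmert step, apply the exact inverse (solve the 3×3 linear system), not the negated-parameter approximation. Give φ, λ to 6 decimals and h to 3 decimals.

start: X=-3948000.6710, Y=110686.2274, Z=-4993666.1071 m
→ Helmert⁻¹: X=-3947538.3354, Y=110930.6646, Z=-4993956.0959
→ geod (Bowring, a=6378137.000): φ=-51.85097100°, λ=178.39034200°, h=1752.9600 m

φ=-51.850971°, λ=178.390342°, h=1752.960 m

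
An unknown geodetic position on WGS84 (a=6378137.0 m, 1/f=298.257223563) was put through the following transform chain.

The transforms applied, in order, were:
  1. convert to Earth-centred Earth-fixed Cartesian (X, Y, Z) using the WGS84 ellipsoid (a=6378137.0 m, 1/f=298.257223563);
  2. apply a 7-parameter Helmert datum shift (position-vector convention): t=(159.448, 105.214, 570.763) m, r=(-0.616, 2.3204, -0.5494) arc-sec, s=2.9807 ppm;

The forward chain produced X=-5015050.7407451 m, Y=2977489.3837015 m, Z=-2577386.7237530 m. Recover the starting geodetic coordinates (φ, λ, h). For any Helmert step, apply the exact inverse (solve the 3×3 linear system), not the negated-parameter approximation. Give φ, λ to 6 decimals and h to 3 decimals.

start: X=-5015050.7407, Y=2977489.3837, Z=-2577386.7238 m
→ Helmert⁻¹: X=-5015174.1689, Y=2977369.6359, Z=-2577997.3297
→ geod (Bowring, a=6378137.000): φ=-23.98869600°, λ=149.30357200°, h=2109.7340 m

φ=-23.988696°, λ=149.303572°, h=2109.734 m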